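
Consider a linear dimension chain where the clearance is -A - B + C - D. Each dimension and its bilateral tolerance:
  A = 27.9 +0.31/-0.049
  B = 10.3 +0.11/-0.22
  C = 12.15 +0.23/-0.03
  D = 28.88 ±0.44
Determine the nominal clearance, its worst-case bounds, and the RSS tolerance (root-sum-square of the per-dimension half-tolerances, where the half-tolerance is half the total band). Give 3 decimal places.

Stack each dimension's contribution:
  -A: nom -27.900 → Σnom=-27.900; wc +0.049/-0.310 → slack +0.049/-0.310; half-tol=0.179, Σhalf²=0.032220
  -B: nom -10.300 → Σnom=-38.200; wc +0.220/-0.110 → slack +0.269/-0.420; half-tol=0.165, Σhalf²=0.059445
  +C: nom +12.150 → Σnom=-26.050; wc +0.230/-0.030 → slack +0.499/-0.450; half-tol=0.130, Σhalf²=0.076345
  -D: nom -28.880 → Σnom=-54.930; wc +0.440/-0.440 → slack +0.939/-0.890; half-tol=0.440, Σhalf²=0.269945
Nominal = -54.930. Worst-case = [-54.930 - 0.890, -54.930 + 0.939] = [-55.820, -53.991]. RSS = √0.269945 = 0.520.

nominal=-54.930 wc=[-55.820,-53.991] rss=0.520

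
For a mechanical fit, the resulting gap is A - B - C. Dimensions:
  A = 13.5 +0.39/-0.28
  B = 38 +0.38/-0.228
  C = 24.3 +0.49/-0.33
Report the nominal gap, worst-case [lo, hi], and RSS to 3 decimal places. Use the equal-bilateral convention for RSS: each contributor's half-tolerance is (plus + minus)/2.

Stack each dimension's contribution:
  +A: nom +13.500 → Σnom=13.500; wc +0.390/-0.280 → slack +0.390/-0.280; half-tol=0.335, Σhalf²=0.112225
  -B: nom -38.000 → Σnom=-24.500; wc +0.228/-0.380 → slack +0.618/-0.660; half-tol=0.304, Σhalf²=0.204641
  -C: nom -24.300 → Σnom=-48.800; wc +0.330/-0.490 → slack +0.948/-1.150; half-tol=0.410, Σhalf²=0.372741
Nominal = -48.800. Worst-case = [-48.800 - 1.150, -48.800 + 0.948] = [-49.950, -47.852]. RSS = √0.372741 = 0.611.

nominal=-48.800 wc=[-49.950,-47.852] rss=0.611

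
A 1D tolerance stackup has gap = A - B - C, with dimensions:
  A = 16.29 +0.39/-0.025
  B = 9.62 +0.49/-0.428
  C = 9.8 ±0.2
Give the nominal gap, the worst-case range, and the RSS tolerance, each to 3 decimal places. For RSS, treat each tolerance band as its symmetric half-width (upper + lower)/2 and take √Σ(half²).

Stack each dimension's contribution:
  +A: nom +16.290 → Σnom=16.290; wc +0.390/-0.025 → slack +0.390/-0.025; half-tol=0.208, Σhalf²=0.043056
  -B: nom -9.620 → Σnom=6.670; wc +0.428/-0.490 → slack +0.818/-0.515; half-tol=0.459, Σhalf²=0.253737
  -C: nom -9.800 → Σnom=-3.130; wc +0.200/-0.200 → slack +1.018/-0.715; half-tol=0.200, Σhalf²=0.293737
Nominal = -3.130. Worst-case = [-3.130 - 0.715, -3.130 + 1.018] = [-3.845, -2.112]. RSS = √0.293737 = 0.542.

nominal=-3.130 wc=[-3.845,-2.112] rss=0.542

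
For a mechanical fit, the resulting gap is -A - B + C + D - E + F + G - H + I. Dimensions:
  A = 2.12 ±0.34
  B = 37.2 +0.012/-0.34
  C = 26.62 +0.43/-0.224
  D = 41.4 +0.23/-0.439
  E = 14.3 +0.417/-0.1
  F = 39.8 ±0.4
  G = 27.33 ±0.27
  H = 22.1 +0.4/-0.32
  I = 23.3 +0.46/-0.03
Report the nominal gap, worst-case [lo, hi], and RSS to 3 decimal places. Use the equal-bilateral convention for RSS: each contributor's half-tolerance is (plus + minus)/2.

nominal=82.730 wc=[80.198,85.620] rss=0.925

Stack each dimension's contribution:
  -A: nom -2.120 → Σnom=-2.120; wc +0.340/-0.340 → slack +0.340/-0.340; half-tol=0.340, Σhalf²=0.115600
  -B: nom -37.200 → Σnom=-39.320; wc +0.340/-0.012 → slack +0.680/-0.352; half-tol=0.176, Σhalf²=0.146576
  +C: nom +26.620 → Σnom=-12.700; wc +0.430/-0.224 → slack +1.110/-0.576; half-tol=0.327, Σhalf²=0.253505
  +D: nom +41.400 → Σnom=28.700; wc +0.230/-0.439 → slack +1.340/-1.015; half-tol=0.335, Σhalf²=0.365395
  -E: nom -14.300 → Σnom=14.400; wc +0.100/-0.417 → slack +1.440/-1.432; half-tol=0.259, Σhalf²=0.432218
  +F: nom +39.800 → Σnom=54.200; wc +0.400/-0.400 → slack +1.840/-1.832; half-tol=0.400, Σhalf²=0.592218
  +G: nom +27.330 → Σnom=81.530; wc +0.270/-0.270 → slack +2.110/-2.102; half-tol=0.270, Σhalf²=0.665118
  -H: nom -22.100 → Σnom=59.430; wc +0.320/-0.400 → slack +2.430/-2.502; half-tol=0.360, Σhalf²=0.794717
  +I: nom +23.300 → Σnom=82.730; wc +0.460/-0.030 → slack +2.890/-2.532; half-tol=0.245, Σhalf²=0.854742
Nominal = 82.730. Worst-case = [82.730 - 2.532, 82.730 + 2.890] = [80.198, 85.620]. RSS = √0.854742 = 0.925.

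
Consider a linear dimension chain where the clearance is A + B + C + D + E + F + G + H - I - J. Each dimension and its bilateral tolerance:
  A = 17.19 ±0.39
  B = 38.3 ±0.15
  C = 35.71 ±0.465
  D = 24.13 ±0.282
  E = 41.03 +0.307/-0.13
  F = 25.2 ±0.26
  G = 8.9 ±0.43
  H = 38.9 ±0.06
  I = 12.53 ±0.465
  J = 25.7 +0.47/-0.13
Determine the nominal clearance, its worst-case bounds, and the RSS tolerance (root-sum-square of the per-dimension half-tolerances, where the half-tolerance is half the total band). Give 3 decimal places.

nominal=191.130 wc=[188.028,194.069] rss=1.039

Stack each dimension's contribution:
  +A: nom +17.190 → Σnom=17.190; wc +0.390/-0.390 → slack +0.390/-0.390; half-tol=0.390, Σhalf²=0.152100
  +B: nom +38.300 → Σnom=55.490; wc +0.150/-0.150 → slack +0.540/-0.540; half-tol=0.150, Σhalf²=0.174600
  +C: nom +35.710 → Σnom=91.200; wc +0.465/-0.465 → slack +1.005/-1.005; half-tol=0.465, Σhalf²=0.390825
  +D: nom +24.130 → Σnom=115.330; wc +0.282/-0.282 → slack +1.287/-1.287; half-tol=0.282, Σhalf²=0.470349
  +E: nom +41.030 → Σnom=156.360; wc +0.307/-0.130 → slack +1.594/-1.417; half-tol=0.218, Σhalf²=0.518091
  +F: nom +25.200 → Σnom=181.560; wc +0.260/-0.260 → slack +1.854/-1.677; half-tol=0.260, Σhalf²=0.585691
  +G: nom +8.900 → Σnom=190.460; wc +0.430/-0.430 → slack +2.284/-2.107; half-tol=0.430, Σhalf²=0.770591
  +H: nom +38.900 → Σnom=229.360; wc +0.060/-0.060 → slack +2.344/-2.167; half-tol=0.060, Σhalf²=0.774191
  -I: nom -12.530 → Σnom=216.830; wc +0.465/-0.465 → slack +2.809/-2.632; half-tol=0.465, Σhalf²=0.990416
  -J: nom -25.700 → Σnom=191.130; wc +0.130/-0.470 → slack +2.939/-3.102; half-tol=0.300, Σhalf²=1.080416
Nominal = 191.130. Worst-case = [191.130 - 3.102, 191.130 + 2.939] = [188.028, 194.069]. RSS = √1.080416 = 1.039.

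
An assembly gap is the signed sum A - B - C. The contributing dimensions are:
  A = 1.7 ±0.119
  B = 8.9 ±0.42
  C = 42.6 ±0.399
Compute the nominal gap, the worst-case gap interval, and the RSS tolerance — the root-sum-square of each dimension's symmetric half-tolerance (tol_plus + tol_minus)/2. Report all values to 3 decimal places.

Stack each dimension's contribution:
  +A: nom +1.700 → Σnom=1.700; wc +0.119/-0.119 → slack +0.119/-0.119; half-tol=0.119, Σhalf²=0.014161
  -B: nom -8.900 → Σnom=-7.200; wc +0.420/-0.420 → slack +0.539/-0.539; half-tol=0.420, Σhalf²=0.190561
  -C: nom -42.600 → Σnom=-49.800; wc +0.399/-0.399 → slack +0.938/-0.938; half-tol=0.399, Σhalf²=0.349762
Nominal = -49.800. Worst-case = [-49.800 - 0.938, -49.800 + 0.938] = [-50.738, -48.862]. RSS = √0.349762 = 0.591.

nominal=-49.800 wc=[-50.738,-48.862] rss=0.591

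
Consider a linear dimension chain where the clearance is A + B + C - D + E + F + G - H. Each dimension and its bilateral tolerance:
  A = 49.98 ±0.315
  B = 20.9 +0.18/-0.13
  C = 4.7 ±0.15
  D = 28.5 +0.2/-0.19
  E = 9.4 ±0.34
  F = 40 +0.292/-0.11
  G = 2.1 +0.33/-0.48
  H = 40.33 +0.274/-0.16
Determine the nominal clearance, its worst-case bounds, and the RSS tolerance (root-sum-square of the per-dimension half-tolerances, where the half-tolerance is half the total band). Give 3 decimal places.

nominal=58.250 wc=[56.251,60.207] rss=0.742

Stack each dimension's contribution:
  +A: nom +49.980 → Σnom=49.980; wc +0.315/-0.315 → slack +0.315/-0.315; half-tol=0.315, Σhalf²=0.099225
  +B: nom +20.900 → Σnom=70.880; wc +0.180/-0.130 → slack +0.495/-0.445; half-tol=0.155, Σhalf²=0.123250
  +C: nom +4.700 → Σnom=75.580; wc +0.150/-0.150 → slack +0.645/-0.595; half-tol=0.150, Σhalf²=0.145750
  -D: nom -28.500 → Σnom=47.080; wc +0.190/-0.200 → slack +0.835/-0.795; half-tol=0.195, Σhalf²=0.183775
  +E: nom +9.400 → Σnom=56.480; wc +0.340/-0.340 → slack +1.175/-1.135; half-tol=0.340, Σhalf²=0.299375
  +F: nom +40.000 → Σnom=96.480; wc +0.292/-0.110 → slack +1.467/-1.245; half-tol=0.201, Σhalf²=0.339776
  +G: nom +2.100 → Σnom=98.580; wc +0.330/-0.480 → slack +1.797/-1.725; half-tol=0.405, Σhalf²=0.503801
  -H: nom -40.330 → Σnom=58.250; wc +0.160/-0.274 → slack +1.957/-1.999; half-tol=0.217, Σhalf²=0.550890
Nominal = 58.250. Worst-case = [58.250 - 1.999, 58.250 + 1.957] = [56.251, 60.207]. RSS = √0.550890 = 0.742.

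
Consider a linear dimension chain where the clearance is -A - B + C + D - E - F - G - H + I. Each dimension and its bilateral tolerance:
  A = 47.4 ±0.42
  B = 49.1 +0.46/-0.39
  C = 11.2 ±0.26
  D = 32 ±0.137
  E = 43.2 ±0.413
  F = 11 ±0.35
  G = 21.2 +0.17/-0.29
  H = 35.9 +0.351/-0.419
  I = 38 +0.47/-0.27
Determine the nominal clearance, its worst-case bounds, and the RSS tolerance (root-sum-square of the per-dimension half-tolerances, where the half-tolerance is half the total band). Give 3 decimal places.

Stack each dimension's contribution:
  -A: nom -47.400 → Σnom=-47.400; wc +0.420/-0.420 → slack +0.420/-0.420; half-tol=0.420, Σhalf²=0.176400
  -B: nom -49.100 → Σnom=-96.500; wc +0.390/-0.460 → slack +0.810/-0.880; half-tol=0.425, Σhalf²=0.357025
  +C: nom +11.200 → Σnom=-85.300; wc +0.260/-0.260 → slack +1.070/-1.140; half-tol=0.260, Σhalf²=0.424625
  +D: nom +32.000 → Σnom=-53.300; wc +0.137/-0.137 → slack +1.207/-1.277; half-tol=0.137, Σhalf²=0.443394
  -E: nom -43.200 → Σnom=-96.500; wc +0.413/-0.413 → slack +1.620/-1.690; half-tol=0.413, Σhalf²=0.613963
  -F: nom -11.000 → Σnom=-107.500; wc +0.350/-0.350 → slack +1.970/-2.040; half-tol=0.350, Σhalf²=0.736463
  -G: nom -21.200 → Σnom=-128.700; wc +0.290/-0.170 → slack +2.260/-2.210; half-tol=0.230, Σhalf²=0.789363
  -H: nom -35.900 → Σnom=-164.600; wc +0.419/-0.351 → slack +2.679/-2.561; half-tol=0.385, Σhalf²=0.937588
  +I: nom +38.000 → Σnom=-126.600; wc +0.470/-0.270 → slack +3.149/-2.831; half-tol=0.370, Σhalf²=1.074488
Nominal = -126.600. Worst-case = [-126.600 - 2.831, -126.600 + 3.149] = [-129.431, -123.451]. RSS = √1.074488 = 1.037.

nominal=-126.600 wc=[-129.431,-123.451] rss=1.037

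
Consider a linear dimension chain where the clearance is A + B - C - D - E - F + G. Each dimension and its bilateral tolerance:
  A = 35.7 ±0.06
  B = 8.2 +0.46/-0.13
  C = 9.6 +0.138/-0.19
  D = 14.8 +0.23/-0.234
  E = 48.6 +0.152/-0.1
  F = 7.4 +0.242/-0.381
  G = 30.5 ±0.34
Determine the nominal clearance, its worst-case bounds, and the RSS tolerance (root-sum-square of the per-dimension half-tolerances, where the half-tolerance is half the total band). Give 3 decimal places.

nominal=-6.000 wc=[-7.292,-4.235] rss=0.632

Stack each dimension's contribution:
  +A: nom +35.700 → Σnom=35.700; wc +0.060/-0.060 → slack +0.060/-0.060; half-tol=0.060, Σhalf²=0.003600
  +B: nom +8.200 → Σnom=43.900; wc +0.460/-0.130 → slack +0.520/-0.190; half-tol=0.295, Σhalf²=0.090625
  -C: nom -9.600 → Σnom=34.300; wc +0.190/-0.138 → slack +0.710/-0.328; half-tol=0.164, Σhalf²=0.117521
  -D: nom -14.800 → Σnom=19.500; wc +0.234/-0.230 → slack +0.944/-0.558; half-tol=0.232, Σhalf²=0.171345
  -E: nom -48.600 → Σnom=-29.100; wc +0.100/-0.152 → slack +1.044/-0.710; half-tol=0.126, Σhalf²=0.187221
  -F: nom -7.400 → Σnom=-36.500; wc +0.381/-0.242 → slack +1.425/-0.952; half-tol=0.311, Σhalf²=0.284253
  +G: nom +30.500 → Σnom=-6.000; wc +0.340/-0.340 → slack +1.765/-1.292; half-tol=0.340, Σhalf²=0.399853
Nominal = -6.000. Worst-case = [-6.000 - 1.292, -6.000 + 1.765] = [-7.292, -4.235]. RSS = √0.399853 = 0.632.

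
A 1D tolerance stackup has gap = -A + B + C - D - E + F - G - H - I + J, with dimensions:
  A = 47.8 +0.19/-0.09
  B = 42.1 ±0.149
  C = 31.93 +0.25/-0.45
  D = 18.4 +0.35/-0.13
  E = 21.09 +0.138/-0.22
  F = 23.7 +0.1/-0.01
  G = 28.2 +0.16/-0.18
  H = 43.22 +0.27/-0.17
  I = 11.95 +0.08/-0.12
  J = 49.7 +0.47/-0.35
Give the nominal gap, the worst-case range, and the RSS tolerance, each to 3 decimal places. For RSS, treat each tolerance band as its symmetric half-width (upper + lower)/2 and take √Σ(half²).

Stack each dimension's contribution:
  -A: nom -47.800 → Σnom=-47.800; wc +0.090/-0.190 → slack +0.090/-0.190; half-tol=0.140, Σhalf²=0.019600
  +B: nom +42.100 → Σnom=-5.700; wc +0.149/-0.149 → slack +0.239/-0.339; half-tol=0.149, Σhalf²=0.041801
  +C: nom +31.930 → Σnom=26.230; wc +0.250/-0.450 → slack +0.489/-0.789; half-tol=0.350, Σhalf²=0.164301
  -D: nom -18.400 → Σnom=7.830; wc +0.130/-0.350 → slack +0.619/-1.139; half-tol=0.240, Σhalf²=0.221901
  -E: nom -21.090 → Σnom=-13.260; wc +0.220/-0.138 → slack +0.839/-1.277; half-tol=0.179, Σhalf²=0.253942
  +F: nom +23.700 → Σnom=10.440; wc +0.100/-0.010 → slack +0.939/-1.287; half-tol=0.055, Σhalf²=0.256967
  -G: nom -28.200 → Σnom=-17.760; wc +0.180/-0.160 → slack +1.119/-1.447; half-tol=0.170, Σhalf²=0.285867
  -H: nom -43.220 → Σnom=-60.980; wc +0.170/-0.270 → slack +1.289/-1.717; half-tol=0.220, Σhalf²=0.334267
  -I: nom -11.950 → Σnom=-72.930; wc +0.120/-0.080 → slack +1.409/-1.797; half-tol=0.100, Σhalf²=0.344267
  +J: nom +49.700 → Σnom=-23.230; wc +0.470/-0.350 → slack +1.879/-2.147; half-tol=0.410, Σhalf²=0.512367
Nominal = -23.230. Worst-case = [-23.230 - 2.147, -23.230 + 1.879] = [-25.377, -21.351]. RSS = √0.512367 = 0.716.

nominal=-23.230 wc=[-25.377,-21.351] rss=0.716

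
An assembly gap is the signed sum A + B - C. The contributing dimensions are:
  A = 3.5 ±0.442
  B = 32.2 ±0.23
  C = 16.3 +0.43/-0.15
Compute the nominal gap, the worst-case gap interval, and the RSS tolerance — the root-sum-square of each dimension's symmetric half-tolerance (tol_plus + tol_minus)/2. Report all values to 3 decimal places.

Stack each dimension's contribution:
  +A: nom +3.500 → Σnom=3.500; wc +0.442/-0.442 → slack +0.442/-0.442; half-tol=0.442, Σhalf²=0.195364
  +B: nom +32.200 → Σnom=35.700; wc +0.230/-0.230 → slack +0.672/-0.672; half-tol=0.230, Σhalf²=0.248264
  -C: nom -16.300 → Σnom=19.400; wc +0.150/-0.430 → slack +0.822/-1.102; half-tol=0.290, Σhalf²=0.332364
Nominal = 19.400. Worst-case = [19.400 - 1.102, 19.400 + 0.822] = [18.298, 20.222]. RSS = √0.332364 = 0.577.

nominal=19.400 wc=[18.298,20.222] rss=0.577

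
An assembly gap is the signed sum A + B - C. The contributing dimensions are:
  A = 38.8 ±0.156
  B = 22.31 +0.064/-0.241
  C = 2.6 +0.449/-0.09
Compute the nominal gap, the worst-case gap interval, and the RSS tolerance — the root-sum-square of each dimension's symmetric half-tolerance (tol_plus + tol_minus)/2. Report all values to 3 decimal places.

nominal=58.510 wc=[57.664,58.820] rss=0.347

Stack each dimension's contribution:
  +A: nom +38.800 → Σnom=38.800; wc +0.156/-0.156 → slack +0.156/-0.156; half-tol=0.156, Σhalf²=0.024336
  +B: nom +22.310 → Σnom=61.110; wc +0.064/-0.241 → slack +0.220/-0.397; half-tol=0.152, Σhalf²=0.047592
  -C: nom -2.600 → Σnom=58.510; wc +0.090/-0.449 → slack +0.310/-0.846; half-tol=0.270, Σhalf²=0.120223
Nominal = 58.510. Worst-case = [58.510 - 0.846, 58.510 + 0.310] = [57.664, 58.820]. RSS = √0.120223 = 0.347.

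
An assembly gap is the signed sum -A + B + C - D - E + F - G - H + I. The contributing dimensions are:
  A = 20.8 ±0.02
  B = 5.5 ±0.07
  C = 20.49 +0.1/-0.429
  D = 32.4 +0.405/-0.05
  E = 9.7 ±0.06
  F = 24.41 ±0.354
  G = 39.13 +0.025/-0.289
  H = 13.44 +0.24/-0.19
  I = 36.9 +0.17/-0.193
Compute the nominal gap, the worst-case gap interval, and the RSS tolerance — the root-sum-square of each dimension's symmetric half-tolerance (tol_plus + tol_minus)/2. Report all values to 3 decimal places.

Stack each dimension's contribution:
  -A: nom -20.800 → Σnom=-20.800; wc +0.020/-0.020 → slack +0.020/-0.020; half-tol=0.020, Σhalf²=0.000400
  +B: nom +5.500 → Σnom=-15.300; wc +0.070/-0.070 → slack +0.090/-0.090; half-tol=0.070, Σhalf²=0.005300
  +C: nom +20.490 → Σnom=5.190; wc +0.100/-0.429 → slack +0.190/-0.519; half-tol=0.265, Σhalf²=0.075260
  -D: nom -32.400 → Σnom=-27.210; wc +0.050/-0.405 → slack +0.240/-0.924; half-tol=0.228, Σhalf²=0.127017
  -E: nom -9.700 → Σnom=-36.910; wc +0.060/-0.060 → slack +0.300/-0.984; half-tol=0.060, Σhalf²=0.130616
  +F: nom +24.410 → Σnom=-12.500; wc +0.354/-0.354 → slack +0.654/-1.338; half-tol=0.354, Σhalf²=0.255933
  -G: nom -39.130 → Σnom=-51.630; wc +0.289/-0.025 → slack +0.943/-1.363; half-tol=0.157, Σhalf²=0.280581
  -H: nom -13.440 → Σnom=-65.070; wc +0.190/-0.240 → slack +1.133/-1.603; half-tol=0.215, Σhalf²=0.326806
  +I: nom +36.900 → Σnom=-28.170; wc +0.170/-0.193 → slack +1.303/-1.796; half-tol=0.181, Σhalf²=0.359749
Nominal = -28.170. Worst-case = [-28.170 - 1.796, -28.170 + 1.303] = [-29.966, -26.867]. RSS = √0.359749 = 0.600.

nominal=-28.170 wc=[-29.966,-26.867] rss=0.600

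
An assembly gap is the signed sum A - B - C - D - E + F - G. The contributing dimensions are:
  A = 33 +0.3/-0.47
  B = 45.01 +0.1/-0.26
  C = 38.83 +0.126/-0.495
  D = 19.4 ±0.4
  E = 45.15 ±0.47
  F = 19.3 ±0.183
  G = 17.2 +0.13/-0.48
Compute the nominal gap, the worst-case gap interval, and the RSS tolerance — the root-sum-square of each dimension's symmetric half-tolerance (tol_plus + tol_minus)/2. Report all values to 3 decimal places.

Stack each dimension's contribution:
  +A: nom +33.000 → Σnom=33.000; wc +0.300/-0.470 → slack +0.300/-0.470; half-tol=0.385, Σhalf²=0.148225
  -B: nom -45.010 → Σnom=-12.010; wc +0.260/-0.100 → slack +0.560/-0.570; half-tol=0.180, Σhalf²=0.180625
  -C: nom -38.830 → Σnom=-50.840; wc +0.495/-0.126 → slack +1.055/-0.696; half-tol=0.310, Σhalf²=0.277035
  -D: nom -19.400 → Σnom=-70.240; wc +0.400/-0.400 → slack +1.455/-1.096; half-tol=0.400, Σhalf²=0.437035
  -E: nom -45.150 → Σnom=-115.390; wc +0.470/-0.470 → slack +1.925/-1.566; half-tol=0.470, Σhalf²=0.657935
  +F: nom +19.300 → Σnom=-96.090; wc +0.183/-0.183 → slack +2.108/-1.749; half-tol=0.183, Σhalf²=0.691424
  -G: nom -17.200 → Σnom=-113.290; wc +0.480/-0.130 → slack +2.588/-1.879; half-tol=0.305, Σhalf²=0.784449
Nominal = -113.290. Worst-case = [-113.290 - 1.879, -113.290 + 2.588] = [-115.169, -110.702]. RSS = √0.784449 = 0.886.

nominal=-113.290 wc=[-115.169,-110.702] rss=0.886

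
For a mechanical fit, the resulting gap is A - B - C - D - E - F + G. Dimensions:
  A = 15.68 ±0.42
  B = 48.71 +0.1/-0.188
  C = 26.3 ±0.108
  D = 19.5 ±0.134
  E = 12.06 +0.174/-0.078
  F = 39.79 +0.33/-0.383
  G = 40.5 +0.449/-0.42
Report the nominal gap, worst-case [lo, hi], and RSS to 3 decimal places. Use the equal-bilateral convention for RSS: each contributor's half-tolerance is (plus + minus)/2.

Stack each dimension's contribution:
  +A: nom +15.680 → Σnom=15.680; wc +0.420/-0.420 → slack +0.420/-0.420; half-tol=0.420, Σhalf²=0.176400
  -B: nom -48.710 → Σnom=-33.030; wc +0.188/-0.100 → slack +0.608/-0.520; half-tol=0.144, Σhalf²=0.197136
  -C: nom -26.300 → Σnom=-59.330; wc +0.108/-0.108 → slack +0.716/-0.628; half-tol=0.108, Σhalf²=0.208800
  -D: nom -19.500 → Σnom=-78.830; wc +0.134/-0.134 → slack +0.850/-0.762; half-tol=0.134, Σhalf²=0.226756
  -E: nom -12.060 → Σnom=-90.890; wc +0.078/-0.174 → slack +0.928/-0.936; half-tol=0.126, Σhalf²=0.242632
  -F: nom -39.790 → Σnom=-130.680; wc +0.383/-0.330 → slack +1.311/-1.266; half-tol=0.357, Σhalf²=0.369724
  +G: nom +40.500 → Σnom=-90.180; wc +0.449/-0.420 → slack +1.760/-1.686; half-tol=0.434, Σhalf²=0.558515
Nominal = -90.180. Worst-case = [-90.180 - 1.686, -90.180 + 1.760] = [-91.866, -88.420]. RSS = √0.558515 = 0.747.

nominal=-90.180 wc=[-91.866,-88.420] rss=0.747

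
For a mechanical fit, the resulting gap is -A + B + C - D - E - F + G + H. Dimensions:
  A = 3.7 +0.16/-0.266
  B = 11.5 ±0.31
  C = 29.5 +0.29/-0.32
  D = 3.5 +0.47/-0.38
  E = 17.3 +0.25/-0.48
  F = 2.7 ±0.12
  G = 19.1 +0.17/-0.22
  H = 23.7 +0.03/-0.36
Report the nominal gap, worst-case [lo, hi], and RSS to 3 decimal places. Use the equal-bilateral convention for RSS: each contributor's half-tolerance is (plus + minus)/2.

Stack each dimension's contribution:
  -A: nom -3.700 → Σnom=-3.700; wc +0.266/-0.160 → slack +0.266/-0.160; half-tol=0.213, Σhalf²=0.045369
  +B: nom +11.500 → Σnom=7.800; wc +0.310/-0.310 → slack +0.576/-0.470; half-tol=0.310, Σhalf²=0.141469
  +C: nom +29.500 → Σnom=37.300; wc +0.290/-0.320 → slack +0.866/-0.790; half-tol=0.305, Σhalf²=0.234494
  -D: nom -3.500 → Σnom=33.800; wc +0.380/-0.470 → slack +1.246/-1.260; half-tol=0.425, Σhalf²=0.415119
  -E: nom -17.300 → Σnom=16.500; wc +0.480/-0.250 → slack +1.726/-1.510; half-tol=0.365, Σhalf²=0.548344
  -F: nom -2.700 → Σnom=13.800; wc +0.120/-0.120 → slack +1.846/-1.630; half-tol=0.120, Σhalf²=0.562744
  +G: nom +19.100 → Σnom=32.900; wc +0.170/-0.220 → slack +2.016/-1.850; half-tol=0.195, Σhalf²=0.600769
  +H: nom +23.700 → Σnom=56.600; wc +0.030/-0.360 → slack +2.046/-2.210; half-tol=0.195, Σhalf²=0.638794
Nominal = 56.600. Worst-case = [56.600 - 2.210, 56.600 + 2.046] = [54.390, 58.646]. RSS = √0.638794 = 0.799.

nominal=56.600 wc=[54.390,58.646] rss=0.799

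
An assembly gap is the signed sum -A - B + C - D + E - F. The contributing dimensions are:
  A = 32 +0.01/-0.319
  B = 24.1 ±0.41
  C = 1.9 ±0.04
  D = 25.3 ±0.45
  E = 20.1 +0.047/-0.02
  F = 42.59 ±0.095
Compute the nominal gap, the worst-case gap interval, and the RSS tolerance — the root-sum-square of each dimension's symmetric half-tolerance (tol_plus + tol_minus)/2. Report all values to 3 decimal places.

nominal=-101.990 wc=[-103.015,-100.629] rss=0.640

Stack each dimension's contribution:
  -A: nom -32.000 → Σnom=-32.000; wc +0.319/-0.010 → slack +0.319/-0.010; half-tol=0.165, Σhalf²=0.027060
  -B: nom -24.100 → Σnom=-56.100; wc +0.410/-0.410 → slack +0.729/-0.420; half-tol=0.410, Σhalf²=0.195160
  +C: nom +1.900 → Σnom=-54.200; wc +0.040/-0.040 → slack +0.769/-0.460; half-tol=0.040, Σhalf²=0.196760
  -D: nom -25.300 → Σnom=-79.500; wc +0.450/-0.450 → slack +1.219/-0.910; half-tol=0.450, Σhalf²=0.399260
  +E: nom +20.100 → Σnom=-59.400; wc +0.047/-0.020 → slack +1.266/-0.930; half-tol=0.034, Σhalf²=0.400382
  -F: nom -42.590 → Σnom=-101.990; wc +0.095/-0.095 → slack +1.361/-1.025; half-tol=0.095, Σhalf²=0.409407
Nominal = -101.990. Worst-case = [-101.990 - 1.025, -101.990 + 1.361] = [-103.015, -100.629]. RSS = √0.409407 = 0.640.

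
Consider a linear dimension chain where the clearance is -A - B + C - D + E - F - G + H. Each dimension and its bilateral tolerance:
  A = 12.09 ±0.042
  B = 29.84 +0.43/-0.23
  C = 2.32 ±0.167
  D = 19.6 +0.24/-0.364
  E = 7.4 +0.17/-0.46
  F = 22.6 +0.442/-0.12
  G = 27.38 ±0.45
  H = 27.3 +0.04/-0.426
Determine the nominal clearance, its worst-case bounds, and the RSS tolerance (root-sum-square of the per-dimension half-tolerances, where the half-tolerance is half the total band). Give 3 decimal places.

nominal=-74.490 wc=[-77.147,-72.907] rss=0.815

Stack each dimension's contribution:
  -A: nom -12.090 → Σnom=-12.090; wc +0.042/-0.042 → slack +0.042/-0.042; half-tol=0.042, Σhalf²=0.001764
  -B: nom -29.840 → Σnom=-41.930; wc +0.230/-0.430 → slack +0.272/-0.472; half-tol=0.330, Σhalf²=0.110664
  +C: nom +2.320 → Σnom=-39.610; wc +0.167/-0.167 → slack +0.439/-0.639; half-tol=0.167, Σhalf²=0.138553
  -D: nom -19.600 → Σnom=-59.210; wc +0.364/-0.240 → slack +0.803/-0.879; half-tol=0.302, Σhalf²=0.229757
  +E: nom +7.400 → Σnom=-51.810; wc +0.170/-0.460 → slack +0.973/-1.339; half-tol=0.315, Σhalf²=0.328982
  -F: nom -22.600 → Σnom=-74.410; wc +0.120/-0.442 → slack +1.093/-1.781; half-tol=0.281, Σhalf²=0.407943
  -G: nom -27.380 → Σnom=-101.790; wc +0.450/-0.450 → slack +1.543/-2.231; half-tol=0.450, Σhalf²=0.610443
  +H: nom +27.300 → Σnom=-74.490; wc +0.040/-0.426 → slack +1.583/-2.657; half-tol=0.233, Σhalf²=0.664732
Nominal = -74.490. Worst-case = [-74.490 - 2.657, -74.490 + 1.583] = [-77.147, -72.907]. RSS = √0.664732 = 0.815.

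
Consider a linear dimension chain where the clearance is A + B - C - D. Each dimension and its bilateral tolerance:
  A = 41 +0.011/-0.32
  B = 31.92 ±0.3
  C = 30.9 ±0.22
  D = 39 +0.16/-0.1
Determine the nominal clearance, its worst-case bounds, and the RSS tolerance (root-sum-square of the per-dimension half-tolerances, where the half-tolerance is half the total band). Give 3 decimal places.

Stack each dimension's contribution:
  +A: nom +41.000 → Σnom=41.000; wc +0.011/-0.320 → slack +0.011/-0.320; half-tol=0.166, Σhalf²=0.027390
  +B: nom +31.920 → Σnom=72.920; wc +0.300/-0.300 → slack +0.311/-0.620; half-tol=0.300, Σhalf²=0.117390
  -C: nom -30.900 → Σnom=42.020; wc +0.220/-0.220 → slack +0.531/-0.840; half-tol=0.220, Σhalf²=0.165790
  -D: nom -39.000 → Σnom=3.020; wc +0.100/-0.160 → slack +0.631/-1.000; half-tol=0.130, Σhalf²=0.182690
Nominal = 3.020. Worst-case = [3.020 - 1.000, 3.020 + 0.631] = [2.020, 3.651]. RSS = √0.182690 = 0.427.

nominal=3.020 wc=[2.020,3.651] rss=0.427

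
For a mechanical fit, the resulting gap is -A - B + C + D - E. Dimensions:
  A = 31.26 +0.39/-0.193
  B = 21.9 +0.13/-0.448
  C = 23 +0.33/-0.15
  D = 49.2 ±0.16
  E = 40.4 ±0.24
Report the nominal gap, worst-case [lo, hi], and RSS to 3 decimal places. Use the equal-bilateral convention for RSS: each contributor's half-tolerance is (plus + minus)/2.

nominal=-21.360 wc=[-22.430,-19.989] rss=0.556

Stack each dimension's contribution:
  -A: nom -31.260 → Σnom=-31.260; wc +0.193/-0.390 → slack +0.193/-0.390; half-tol=0.291, Σhalf²=0.084972
  -B: nom -21.900 → Σnom=-53.160; wc +0.448/-0.130 → slack +0.641/-0.520; half-tol=0.289, Σhalf²=0.168493
  +C: nom +23.000 → Σnom=-30.160; wc +0.330/-0.150 → slack +0.971/-0.670; half-tol=0.240, Σhalf²=0.226093
  +D: nom +49.200 → Σnom=19.040; wc +0.160/-0.160 → slack +1.131/-0.830; half-tol=0.160, Σhalf²=0.251693
  -E: nom -40.400 → Σnom=-21.360; wc +0.240/-0.240 → slack +1.371/-1.070; half-tol=0.240, Σhalf²=0.309293
Nominal = -21.360. Worst-case = [-21.360 - 1.070, -21.360 + 1.371] = [-22.430, -19.989]. RSS = √0.309293 = 0.556.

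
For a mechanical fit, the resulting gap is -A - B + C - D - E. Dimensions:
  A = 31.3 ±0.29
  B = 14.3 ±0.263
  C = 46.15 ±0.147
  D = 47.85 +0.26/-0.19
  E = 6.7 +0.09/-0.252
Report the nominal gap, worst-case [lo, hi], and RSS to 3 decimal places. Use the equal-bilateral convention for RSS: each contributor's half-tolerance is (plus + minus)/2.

Stack each dimension's contribution:
  -A: nom -31.300 → Σnom=-31.300; wc +0.290/-0.290 → slack +0.290/-0.290; half-tol=0.290, Σhalf²=0.084100
  -B: nom -14.300 → Σnom=-45.600; wc +0.263/-0.263 → slack +0.553/-0.553; half-tol=0.263, Σhalf²=0.153269
  +C: nom +46.150 → Σnom=0.550; wc +0.147/-0.147 → slack +0.700/-0.700; half-tol=0.147, Σhalf²=0.174878
  -D: nom -47.850 → Σnom=-47.300; wc +0.190/-0.260 → slack +0.890/-0.960; half-tol=0.225, Σhalf²=0.225503
  -E: nom -6.700 → Σnom=-54.000; wc +0.252/-0.090 → slack +1.142/-1.050; half-tol=0.171, Σhalf²=0.254744
Nominal = -54.000. Worst-case = [-54.000 - 1.050, -54.000 + 1.142] = [-55.050, -52.858]. RSS = √0.254744 = 0.505.

nominal=-54.000 wc=[-55.050,-52.858] rss=0.505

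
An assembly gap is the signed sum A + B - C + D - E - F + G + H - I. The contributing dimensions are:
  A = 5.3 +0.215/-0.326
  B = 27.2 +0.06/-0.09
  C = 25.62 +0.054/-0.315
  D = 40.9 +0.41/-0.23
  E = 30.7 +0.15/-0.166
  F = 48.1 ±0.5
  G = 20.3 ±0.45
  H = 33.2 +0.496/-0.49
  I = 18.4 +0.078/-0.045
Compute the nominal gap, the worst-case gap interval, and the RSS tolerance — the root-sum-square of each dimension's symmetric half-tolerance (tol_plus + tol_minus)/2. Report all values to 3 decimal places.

Stack each dimension's contribution:
  +A: nom +5.300 → Σnom=5.300; wc +0.215/-0.326 → slack +0.215/-0.326; half-tol=0.271, Σhalf²=0.073170
  +B: nom +27.200 → Σnom=32.500; wc +0.060/-0.090 → slack +0.275/-0.416; half-tol=0.075, Σhalf²=0.078795
  -C: nom -25.620 → Σnom=6.880; wc +0.315/-0.054 → slack +0.590/-0.470; half-tol=0.184, Σhalf²=0.112836
  +D: nom +40.900 → Σnom=47.780; wc +0.410/-0.230 → slack +1.000/-0.700; half-tol=0.320, Σhalf²=0.215236
  -E: nom -30.700 → Σnom=17.080; wc +0.166/-0.150 → slack +1.166/-0.850; half-tol=0.158, Σhalf²=0.240200
  -F: nom -48.100 → Σnom=-31.020; wc +0.500/-0.500 → slack +1.666/-1.350; half-tol=0.500, Σhalf²=0.490200
  +G: nom +20.300 → Σnom=-10.720; wc +0.450/-0.450 → slack +2.116/-1.800; half-tol=0.450, Σhalf²=0.692700
  +H: nom +33.200 → Σnom=22.480; wc +0.496/-0.490 → slack +2.612/-2.290; half-tol=0.493, Σhalf²=0.935748
  -I: nom -18.400 → Σnom=4.080; wc +0.045/-0.078 → slack +2.657/-2.368; half-tol=0.061, Σhalf²=0.939531
Nominal = 4.080. Worst-case = [4.080 - 2.368, 4.080 + 2.657] = [1.712, 6.737]. RSS = √0.939531 = 0.969.

nominal=4.080 wc=[1.712,6.737] rss=0.969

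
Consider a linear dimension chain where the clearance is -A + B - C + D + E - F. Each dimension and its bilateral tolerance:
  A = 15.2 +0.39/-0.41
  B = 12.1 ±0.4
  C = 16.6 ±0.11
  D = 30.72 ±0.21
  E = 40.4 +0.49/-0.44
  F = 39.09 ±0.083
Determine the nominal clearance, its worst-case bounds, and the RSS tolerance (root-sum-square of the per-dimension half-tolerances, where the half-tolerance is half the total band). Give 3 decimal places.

nominal=12.330 wc=[10.697,14.033] rss=0.774

Stack each dimension's contribution:
  -A: nom -15.200 → Σnom=-15.200; wc +0.410/-0.390 → slack +0.410/-0.390; half-tol=0.400, Σhalf²=0.160000
  +B: nom +12.100 → Σnom=-3.100; wc +0.400/-0.400 → slack +0.810/-0.790; half-tol=0.400, Σhalf²=0.320000
  -C: nom -16.600 → Σnom=-19.700; wc +0.110/-0.110 → slack +0.920/-0.900; half-tol=0.110, Σhalf²=0.332100
  +D: nom +30.720 → Σnom=11.020; wc +0.210/-0.210 → slack +1.130/-1.110; half-tol=0.210, Σhalf²=0.376200
  +E: nom +40.400 → Σnom=51.420; wc +0.490/-0.440 → slack +1.620/-1.550; half-tol=0.465, Σhalf²=0.592425
  -F: nom -39.090 → Σnom=12.330; wc +0.083/-0.083 → slack +1.703/-1.633; half-tol=0.083, Σhalf²=0.599314
Nominal = 12.330. Worst-case = [12.330 - 1.633, 12.330 + 1.703] = [10.697, 14.033]. RSS = √0.599314 = 0.774.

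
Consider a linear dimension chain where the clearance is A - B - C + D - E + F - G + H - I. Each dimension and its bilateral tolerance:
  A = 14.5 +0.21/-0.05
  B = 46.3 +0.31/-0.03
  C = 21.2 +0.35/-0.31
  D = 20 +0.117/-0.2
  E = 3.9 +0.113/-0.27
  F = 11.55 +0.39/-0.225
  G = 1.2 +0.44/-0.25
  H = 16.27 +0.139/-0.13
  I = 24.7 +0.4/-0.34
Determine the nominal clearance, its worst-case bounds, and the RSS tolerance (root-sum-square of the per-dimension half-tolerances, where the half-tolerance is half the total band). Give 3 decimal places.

nominal=-34.980 wc=[-37.198,-32.924] rss=0.765

Stack each dimension's contribution:
  +A: nom +14.500 → Σnom=14.500; wc +0.210/-0.050 → slack +0.210/-0.050; half-tol=0.130, Σhalf²=0.016900
  -B: nom -46.300 → Σnom=-31.800; wc +0.030/-0.310 → slack +0.240/-0.360; half-tol=0.170, Σhalf²=0.045800
  -C: nom -21.200 → Σnom=-53.000; wc +0.310/-0.350 → slack +0.550/-0.710; half-tol=0.330, Σhalf²=0.154700
  +D: nom +20.000 → Σnom=-33.000; wc +0.117/-0.200 → slack +0.667/-0.910; half-tol=0.159, Σhalf²=0.179822
  -E: nom -3.900 → Σnom=-36.900; wc +0.270/-0.113 → slack +0.937/-1.023; half-tol=0.192, Σhalf²=0.216494
  +F: nom +11.550 → Σnom=-25.350; wc +0.390/-0.225 → slack +1.327/-1.248; half-tol=0.307, Σhalf²=0.311051
  -G: nom -1.200 → Σnom=-26.550; wc +0.250/-0.440 → slack +1.577/-1.688; half-tol=0.345, Σhalf²=0.430076
  +H: nom +16.270 → Σnom=-10.280; wc +0.139/-0.130 → slack +1.716/-1.818; half-tol=0.135, Σhalf²=0.448166
  -I: nom -24.700 → Σnom=-34.980; wc +0.340/-0.400 → slack +2.056/-2.218; half-tol=0.370, Σhalf²=0.585066
Nominal = -34.980. Worst-case = [-34.980 - 2.218, -34.980 + 2.056] = [-37.198, -32.924]. RSS = √0.585066 = 0.765.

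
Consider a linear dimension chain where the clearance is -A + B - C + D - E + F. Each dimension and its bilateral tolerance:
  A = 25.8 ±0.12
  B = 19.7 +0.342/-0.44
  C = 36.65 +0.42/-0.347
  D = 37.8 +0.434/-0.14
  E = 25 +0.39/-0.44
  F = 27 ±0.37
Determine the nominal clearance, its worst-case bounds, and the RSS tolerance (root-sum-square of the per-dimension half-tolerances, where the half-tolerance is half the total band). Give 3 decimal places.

Stack each dimension's contribution:
  -A: nom -25.800 → Σnom=-25.800; wc +0.120/-0.120 → slack +0.120/-0.120; half-tol=0.120, Σhalf²=0.014400
  +B: nom +19.700 → Σnom=-6.100; wc +0.342/-0.440 → slack +0.462/-0.560; half-tol=0.391, Σhalf²=0.167281
  -C: nom -36.650 → Σnom=-42.750; wc +0.347/-0.420 → slack +0.809/-0.980; half-tol=0.383, Σhalf²=0.314353
  +D: nom +37.800 → Σnom=-4.950; wc +0.434/-0.140 → slack +1.243/-1.120; half-tol=0.287, Σhalf²=0.396722
  -E: nom -25.000 → Σnom=-29.950; wc +0.440/-0.390 → slack +1.683/-1.510; half-tol=0.415, Σhalf²=0.568947
  +F: nom +27.000 → Σnom=-2.950; wc +0.370/-0.370 → slack +2.053/-1.880; half-tol=0.370, Σhalf²=0.705847
Nominal = -2.950. Worst-case = [-2.950 - 1.880, -2.950 + 2.053] = [-4.830, -0.897]. RSS = √0.705847 = 0.840.

nominal=-2.950 wc=[-4.830,-0.897] rss=0.840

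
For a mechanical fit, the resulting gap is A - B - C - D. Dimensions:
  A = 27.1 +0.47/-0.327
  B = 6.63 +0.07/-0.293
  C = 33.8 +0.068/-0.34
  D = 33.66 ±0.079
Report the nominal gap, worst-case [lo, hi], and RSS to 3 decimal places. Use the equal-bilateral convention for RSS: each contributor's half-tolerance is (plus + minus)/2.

nominal=-46.990 wc=[-47.534,-45.808] rss=0.489

Stack each dimension's contribution:
  +A: nom +27.100 → Σnom=27.100; wc +0.470/-0.327 → slack +0.470/-0.327; half-tol=0.398, Σhalf²=0.158802
  -B: nom -6.630 → Σnom=20.470; wc +0.293/-0.070 → slack +0.763/-0.397; half-tol=0.181, Σhalf²=0.191744
  -C: nom -33.800 → Σnom=-13.330; wc +0.340/-0.068 → slack +1.103/-0.465; half-tol=0.204, Σhalf²=0.233360
  -D: nom -33.660 → Σnom=-46.990; wc +0.079/-0.079 → slack +1.182/-0.544; half-tol=0.079, Σhalf²=0.239601
Nominal = -46.990. Worst-case = [-46.990 - 0.544, -46.990 + 1.182] = [-47.534, -45.808]. RSS = √0.239601 = 0.489.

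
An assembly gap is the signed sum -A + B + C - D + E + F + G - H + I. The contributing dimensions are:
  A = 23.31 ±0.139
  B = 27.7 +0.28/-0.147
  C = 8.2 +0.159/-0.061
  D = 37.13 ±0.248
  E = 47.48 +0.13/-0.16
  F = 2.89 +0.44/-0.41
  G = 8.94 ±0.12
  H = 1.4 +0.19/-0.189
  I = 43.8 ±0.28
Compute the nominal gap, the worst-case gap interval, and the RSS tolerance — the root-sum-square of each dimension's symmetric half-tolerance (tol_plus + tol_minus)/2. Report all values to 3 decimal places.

nominal=77.170 wc=[75.415,79.155] rss=0.685

Stack each dimension's contribution:
  -A: nom -23.310 → Σnom=-23.310; wc +0.139/-0.139 → slack +0.139/-0.139; half-tol=0.139, Σhalf²=0.019321
  +B: nom +27.700 → Σnom=4.390; wc +0.280/-0.147 → slack +0.419/-0.286; half-tol=0.214, Σhalf²=0.064903
  +C: nom +8.200 → Σnom=12.590; wc +0.159/-0.061 → slack +0.578/-0.347; half-tol=0.110, Σhalf²=0.077003
  -D: nom -37.130 → Σnom=-24.540; wc +0.248/-0.248 → slack +0.826/-0.595; half-tol=0.248, Σhalf²=0.138507
  +E: nom +47.480 → Σnom=22.940; wc +0.130/-0.160 → slack +0.956/-0.755; half-tol=0.145, Σhalf²=0.159532
  +F: nom +2.890 → Σnom=25.830; wc +0.440/-0.410 → slack +1.396/-1.165; half-tol=0.425, Σhalf²=0.340157
  +G: nom +8.940 → Σnom=34.770; wc +0.120/-0.120 → slack +1.516/-1.285; half-tol=0.120, Σhalf²=0.354557
  -H: nom -1.400 → Σnom=33.370; wc +0.189/-0.190 → slack +1.705/-1.475; half-tol=0.190, Σhalf²=0.390468
  +I: nom +43.800 → Σnom=77.170; wc +0.280/-0.280 → slack +1.985/-1.755; half-tol=0.280, Σhalf²=0.468868
Nominal = 77.170. Worst-case = [77.170 - 1.755, 77.170 + 1.985] = [75.415, 79.155]. RSS = √0.468868 = 0.685.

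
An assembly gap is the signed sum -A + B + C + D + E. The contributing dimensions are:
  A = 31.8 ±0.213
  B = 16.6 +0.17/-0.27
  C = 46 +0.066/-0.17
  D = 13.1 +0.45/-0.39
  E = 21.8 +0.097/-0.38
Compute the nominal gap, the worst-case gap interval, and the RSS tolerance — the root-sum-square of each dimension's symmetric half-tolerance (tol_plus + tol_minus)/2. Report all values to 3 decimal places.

Stack each dimension's contribution:
  -A: nom -31.800 → Σnom=-31.800; wc +0.213/-0.213 → slack +0.213/-0.213; half-tol=0.213, Σhalf²=0.045369
  +B: nom +16.600 → Σnom=-15.200; wc +0.170/-0.270 → slack +0.383/-0.483; half-tol=0.220, Σhalf²=0.093769
  +C: nom +46.000 → Σnom=30.800; wc +0.066/-0.170 → slack +0.449/-0.653; half-tol=0.118, Σhalf²=0.107693
  +D: nom +13.100 → Σnom=43.900; wc +0.450/-0.390 → slack +0.899/-1.043; half-tol=0.420, Σhalf²=0.284093
  +E: nom +21.800 → Σnom=65.700; wc +0.097/-0.380 → slack +0.996/-1.423; half-tol=0.238, Σhalf²=0.340975
Nominal = 65.700. Worst-case = [65.700 - 1.423, 65.700 + 0.996] = [64.277, 66.696]. RSS = √0.340975 = 0.584.

nominal=65.700 wc=[64.277,66.696] rss=0.584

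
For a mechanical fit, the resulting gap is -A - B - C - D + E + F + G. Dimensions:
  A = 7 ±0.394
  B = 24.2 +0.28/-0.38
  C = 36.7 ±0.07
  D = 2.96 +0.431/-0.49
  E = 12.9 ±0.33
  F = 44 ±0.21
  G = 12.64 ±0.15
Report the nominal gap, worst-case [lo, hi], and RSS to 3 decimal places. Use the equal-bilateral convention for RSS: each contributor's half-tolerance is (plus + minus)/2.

Stack each dimension's contribution:
  -A: nom -7.000 → Σnom=-7.000; wc +0.394/-0.394 → slack +0.394/-0.394; half-tol=0.394, Σhalf²=0.155236
  -B: nom -24.200 → Σnom=-31.200; wc +0.380/-0.280 → slack +0.774/-0.674; half-tol=0.330, Σhalf²=0.264136
  -C: nom -36.700 → Σnom=-67.900; wc +0.070/-0.070 → slack +0.844/-0.744; half-tol=0.070, Σhalf²=0.269036
  -D: nom -2.960 → Σnom=-70.860; wc +0.490/-0.431 → slack +1.334/-1.175; half-tol=0.461, Σhalf²=0.481096
  +E: nom +12.900 → Σnom=-57.960; wc +0.330/-0.330 → slack +1.664/-1.505; half-tol=0.330, Σhalf²=0.589996
  +F: nom +44.000 → Σnom=-13.960; wc +0.210/-0.210 → slack +1.874/-1.715; half-tol=0.210, Σhalf²=0.634096
  +G: nom +12.640 → Σnom=-1.320; wc +0.150/-0.150 → slack +2.024/-1.865; half-tol=0.150, Σhalf²=0.656596
Nominal = -1.320. Worst-case = [-1.320 - 1.865, -1.320 + 2.024] = [-3.185, 0.704]. RSS = √0.656596 = 0.810.

nominal=-1.320 wc=[-3.185,0.704] rss=0.810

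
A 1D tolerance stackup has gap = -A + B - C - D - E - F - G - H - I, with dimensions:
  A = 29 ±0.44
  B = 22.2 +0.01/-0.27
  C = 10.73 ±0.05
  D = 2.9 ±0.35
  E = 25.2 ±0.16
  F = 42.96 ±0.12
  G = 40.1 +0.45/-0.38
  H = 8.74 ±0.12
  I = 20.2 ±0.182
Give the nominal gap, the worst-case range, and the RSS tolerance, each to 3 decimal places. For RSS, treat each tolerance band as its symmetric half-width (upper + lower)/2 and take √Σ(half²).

Stack each dimension's contribution:
  -A: nom -29.000 → Σnom=-29.000; wc +0.440/-0.440 → slack +0.440/-0.440; half-tol=0.440, Σhalf²=0.193600
  +B: nom +22.200 → Σnom=-6.800; wc +0.010/-0.270 → slack +0.450/-0.710; half-tol=0.140, Σhalf²=0.213200
  -C: nom -10.730 → Σnom=-17.530; wc +0.050/-0.050 → slack +0.500/-0.760; half-tol=0.050, Σhalf²=0.215700
  -D: nom -2.900 → Σnom=-20.430; wc +0.350/-0.350 → slack +0.850/-1.110; half-tol=0.350, Σhalf²=0.338200
  -E: nom -25.200 → Σnom=-45.630; wc +0.160/-0.160 → slack +1.010/-1.270; half-tol=0.160, Σhalf²=0.363800
  -F: nom -42.960 → Σnom=-88.590; wc +0.120/-0.120 → slack +1.130/-1.390; half-tol=0.120, Σhalf²=0.378200
  -G: nom -40.100 → Σnom=-128.690; wc +0.380/-0.450 → slack +1.510/-1.840; half-tol=0.415, Σhalf²=0.550425
  -H: nom -8.740 → Σnom=-137.430; wc +0.120/-0.120 → slack +1.630/-1.960; half-tol=0.120, Σhalf²=0.564825
  -I: nom -20.200 → Σnom=-157.630; wc +0.182/-0.182 → slack +1.812/-2.142; half-tol=0.182, Σhalf²=0.597949
Nominal = -157.630. Worst-case = [-157.630 - 2.142, -157.630 + 1.812] = [-159.772, -155.818]. RSS = √0.597949 = 0.773.

nominal=-157.630 wc=[-159.772,-155.818] rss=0.773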